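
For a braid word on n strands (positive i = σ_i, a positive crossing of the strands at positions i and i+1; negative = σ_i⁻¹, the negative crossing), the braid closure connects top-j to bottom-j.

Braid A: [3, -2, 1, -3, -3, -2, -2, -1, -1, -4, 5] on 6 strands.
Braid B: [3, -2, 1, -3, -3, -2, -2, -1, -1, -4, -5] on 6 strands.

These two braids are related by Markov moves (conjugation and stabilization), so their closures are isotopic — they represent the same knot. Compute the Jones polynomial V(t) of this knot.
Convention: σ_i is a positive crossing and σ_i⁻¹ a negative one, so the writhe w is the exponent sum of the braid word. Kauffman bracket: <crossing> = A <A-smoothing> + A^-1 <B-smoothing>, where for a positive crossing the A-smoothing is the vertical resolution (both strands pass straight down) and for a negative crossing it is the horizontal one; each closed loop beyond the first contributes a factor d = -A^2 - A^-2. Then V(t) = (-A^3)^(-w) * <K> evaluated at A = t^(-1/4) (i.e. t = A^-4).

Markov-equivalent braids have isotopic closures, hence identical knot invariants. Strip the Markov moves from each word to reach a common short braid β, then compute V(t) once on β.
Braid A: s3 s2^-1 s1 s3^-1 s3^-1 s2^-1 s2^-1 s1^-1 s1^-1 s4^-1 s5 on 6 strands reduces by inverse Markov moves (closure unchanged at each step):
  Destabilize: the word has the form β·s5 where s5 occurs only as the final letter (β ∈ B_5); drop it and the last strand → 5 strands.
  Destabilize: the word has the form β·s4^-1 where s4^-1 occurs only as the final letter (β ∈ B_4); drop it and the last strand → 4 strands.
Reduced to β = s3 s2^-1 s1 s3^-1 s3^-1 s2^-1 s2^-1 s1^-1 s1^-1 on 4 strands, 9 crossings.
Braid B: s3 s2^-1 s1 s3^-1 s3^-1 s2^-1 s2^-1 s1^-1 s1^-1 s4^-1 s5^-1 on 6 strands reduces by inverse Markov moves (closure unchanged at each step):
  Destabilize: the word has the form β·s5^-1 where s5^-1 occurs only as the final letter (β ∈ B_5); drop it and the last strand → 5 strands.
  Destabilize: the word has the form β·s4^-1 where s4^-1 occurs only as the final letter (β ∈ B_4); drop it and the last strand → 4 strands.
Reduced to β = s3 s2^-1 s1 s3^-1 s3^-1 s2^-1 s2^-1 s1^-1 s1^-1 on 4 strands, 9 crossings.
Both give the same β = s3 s2^-1 s1 s3^-1 s3^-1 s2^-1 s2^-1 s1^-1 s1^-1 on 4 strands, so one state sum suffices:
Braid: s3 s2^-1 s1 s3^-1 s3^-1 s2^-1 s2^-1 s1^-1 s1^-1 on 4 strands, 9 crossings.
Writhe w = (#positive) - (#negative) = 2 - 7 = -5.
Enumerate smoothing states for the bracket polynomial. There are 2^9 = 512 states.
Smooth each crossing (0=||, 1=⌣⌢); contribution A^(Σ sign_k(1-2s_k)) * d^(L-1).
Tabulate the states by total A-exponent and number of loops L (A-exp: L × count):
  A^9: L=5 ×1
  A^7: L=4 ×9
  A^5: L=3 ×31, L=5 ×5
  A^3: L=2 ×48, L=4 ×35, L=6 ×1
  A^1: L=1 ×28, L=3 ×86, L=5 ×12
  A^-1: L=2 ×82, L=4 ×43, L=6 ×1
  A^-3: L=1 ×20, L=3 ×58, L=5 ×6
  A^-5: L=2 ×25, L=4 ×11
  A^-7: L=1 ×3, L=3 ×6
  A^-9: L=2 ×1
Each group contributes A^e * Σ count * d^(L-1):
Powers of d = -A^2 - A^-2: d^2 = A^4 + 2 + A^-4; d^3 = -A^6 - 3*A^2 - 3*A^-2 - A^-6; d^4 = A^8 + 4*A^4 + 6 + 4*A^-4 + A^-8; d^5 = -A^10 - 5*A^6 - 10*A^2 - 10*A^-2 - 5*A^-6 - A^-10.
  A^9 * (d^4) = A^17 + 4*A^13 + 6*A^9 + 4*A^5 + A
  A^7 * (9*d^3) = -9*A^13 - 27*A^9 - 27*A^5 - 9*A
  A^5 * (31*d^2 + 5*d^4) = 5*A^13 + 51*A^9 + 92*A^5 + 51*A + 5*A^-3
  A^3 * (48*d + 35*d^3 + d^5) = -A^13 - 40*A^9 - 163*A^5 - 163*A - 40*A^-3 - A^-7
  A^1 * (28 + 86*d^2 + 12*d^4) = 12*A^9 + 134*A^5 + 272*A + 134*A^-3 + 12*A^-7
  A^-1 * (82*d + 43*d^3 + d^5) = -A^9 - 48*A^5 - 221*A - 221*A^-3 - 48*A^-7 - A^-11
  A^-3 * (20 + 58*d^2 + 6*d^4) = 6*A^5 + 82*A + 172*A^-3 + 82*A^-7 + 6*A^-11
  A^-5 * (25*d + 11*d^3) = -11*A - 58*A^-3 - 58*A^-7 - 11*A^-11
  A^-7 * (3 + 6*d^2) = 6*A^-3 + 15*A^-7 + 6*A^-11
  A^-9 * (d) = -A^-7 - A^-11
Summing the groups: <K> = A^17 - A^13 + A^9 - 2*A^5 + 2*A - 2*A^-3 + A^-7 - A^-11
Normalise by the writhe: (-A^3)^(-w) = (-A^3)^(5) = -A^15, so f(A) = -A^15 * <K> = -A^32 + A^28 - A^24 + 2*A^20 - 2*A^16 + 2*A^12 - A^8 + A^4.
Substitute A = t^(-1/4), i.e. A^e → t^(-e/4): V(t) = t^-1 - t^-2 + 2*t^-3 - 2*t^-4 + 2*t^-5 - t^-6 + t^-7 - t^-8

Answer: t^-1 - t^-2 + 2*t^-3 - 2*t^-4 + 2*t^-5 - t^-6 + t^-7 - t^-8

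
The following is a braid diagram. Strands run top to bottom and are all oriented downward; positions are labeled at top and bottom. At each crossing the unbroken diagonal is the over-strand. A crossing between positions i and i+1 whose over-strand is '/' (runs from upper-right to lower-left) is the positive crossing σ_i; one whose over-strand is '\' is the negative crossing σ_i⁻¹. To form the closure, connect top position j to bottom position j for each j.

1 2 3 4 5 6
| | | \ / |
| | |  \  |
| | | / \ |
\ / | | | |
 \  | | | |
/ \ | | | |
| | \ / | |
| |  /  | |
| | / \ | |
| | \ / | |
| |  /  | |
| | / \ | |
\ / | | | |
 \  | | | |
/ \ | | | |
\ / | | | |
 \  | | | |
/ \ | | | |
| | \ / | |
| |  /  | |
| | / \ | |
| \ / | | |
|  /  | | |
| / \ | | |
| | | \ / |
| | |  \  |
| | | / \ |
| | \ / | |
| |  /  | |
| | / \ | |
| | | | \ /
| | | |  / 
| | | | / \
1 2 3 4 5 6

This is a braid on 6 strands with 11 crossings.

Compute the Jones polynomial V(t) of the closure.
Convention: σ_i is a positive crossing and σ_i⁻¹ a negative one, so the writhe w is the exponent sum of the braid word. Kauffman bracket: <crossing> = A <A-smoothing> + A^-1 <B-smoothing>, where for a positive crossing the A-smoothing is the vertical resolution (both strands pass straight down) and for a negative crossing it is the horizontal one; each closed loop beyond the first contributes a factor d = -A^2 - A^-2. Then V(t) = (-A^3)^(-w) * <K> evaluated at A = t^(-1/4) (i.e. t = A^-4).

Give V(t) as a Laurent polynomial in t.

t^4 - 2*t^3 + 3*t^2 - 5*t + 6 - 5*t^-1 + 5*t^-2 - 3*t^-3 + 2*t^-4 - t^-5

Derivation:
Reading the diagram top to bottom ('/'-over between positions i,i+1 = s_i, '\'-over = s_i^-1): braid word = s4^-1 s1^-1 s3 s3 s1^-1 s1^-1 s3 s2 s4^-1 s3 s5.
The presented braid s4^-1 s1^-1 s3 s3 s1^-1 s1^-1 s3 s2 s4^-1 s3 s5 on 6 strands reduces by inverse Markov moves (closure unchanged at each step):
  Destabilize: the word has the form β·s5 where s5 occurs only as the final letter (β ∈ B_5); drop it and the last strand → 5 strands.
Reduced to β = s4^-1 s1^-1 s3 s3 s1^-1 s1^-1 s3 s2 s4^-1 s3 on 5 strands, 10 crossings.
Compute on β:
Braid: s4^-1 s1^-1 s3 s3 s1^-1 s1^-1 s3 s2 s4^-1 s3 on 5 strands, 10 crossings.
Writhe w = (#positive) - (#negative) = 5 - 5 = 0.
Enumerate smoothing states for the bracket polynomial. There are 2^10 = 1024 states.
Smooth each crossing (0=||, 1=⌣⌢); contribution A^(Σ sign_k(1-2s_k)) * d^(L-1).
Tabulate the states by total A-exponent and number of loops L (A-exp: L × count):
  A^10: L=6 ×1
  A^8: L=5 ×10
  A^6: L=4 ×41, L=6 ×4
  A^4: L=3 ×83, L=5 ×36, L=7 ×1
  A^2: L=2 ×84, L=4 ×107, L=6 ×19
  A^0: L=1 ×33, L=3 ×143, L=5 ×70, L=7 ×6
  A^-2: L=2 ×68, L=4 ×116, L=6 ×25, L=8 ×1
  A^-4: L=3 ×64, L=5 ×52, L=7 ×4
  A^-6: L=4 ×33, L=6 ×12
  A^-8: L=5 ×9, L=7 ×1
  A^-10: L=6 ×1
Each group contributes A^e * Σ count * d^(L-1):
Powers of d = -A^2 - A^-2: d^2 = A^4 + 2 + A^-4; d^3 = -A^6 - 3*A^2 - 3*A^-2 - A^-6; d^4 = A^8 + 4*A^4 + 6 + 4*A^-4 + A^-8; d^5 = -A^10 - 5*A^6 - 10*A^2 - 10*A^-2 - 5*A^-6 - A^-10; d^6 = A^12 + 6*A^8 + 15*A^4 + 20 + 15*A^-4 + 6*A^-8 + A^-12; d^7 = -A^14 - 7*A^10 - 21*A^6 - 35*A^2 - 35*A^-2 - 21*A^-6 - 7*A^-10 - A^-14.
  A^10 * (d^5) = -A^20 - 5*A^16 - 10*A^12 - 10*A^8 - 5*A^4 - 1
  A^8 * (10*d^4) = 10*A^16 + 40*A^12 + 60*A^8 + 40*A^4 + 10
  A^6 * (41*d^3 + 4*d^5) = -4*A^16 - 61*A^12 - 163*A^8 - 163*A^4 - 61 - 4*A^-4
  A^4 * (83*d^2 + 36*d^4 + d^6) = A^16 + 42*A^12 + 242*A^8 + 402*A^4 + 242 + 42*A^-4 + A^-8
  A^2 * (84*d + 107*d^3 + 19*d^5) = -19*A^12 - 202*A^8 - 595*A^4 - 595 - 202*A^-4 - 19*A^-8
  A^0 * (33 + 143*d^2 + 70*d^4 + 6*d^6) = 6*A^12 + 106*A^8 + 513*A^4 + 859 + 513*A^-4 + 106*A^-8 + 6*A^-12
  A^-2 * (68*d + 116*d^3 + 25*d^5 + d^7) = -A^12 - 32*A^8 - 262*A^4 - 701 - 701*A^-4 - 262*A^-8 - 32*A^-12 - A^-16
  A^-4 * (64*d^2 + 52*d^4 + 4*d^6) = 4*A^8 + 76*A^4 + 332 + 520*A^-4 + 332*A^-8 + 76*A^-12 + 4*A^-16
  A^-6 * (33*d^3 + 12*d^5) = -12*A^4 - 93 - 219*A^-4 - 219*A^-8 - 93*A^-12 - 12*A^-16
  A^-8 * (9*d^4 + d^6) = A^4 + 15 + 51*A^-4 + 74*A^-8 + 51*A^-12 + 15*A^-16 + A^-20
  A^-10 * (d^5) = -1 - 5*A^-4 - 10*A^-8 - 10*A^-12 - 5*A^-16 - A^-20
Summing the groups: <K> = -A^20 + 2*A^16 - 3*A^12 + 5*A^8 - 5*A^4 + 6 - 5*A^-4 + 3*A^-8 - 2*A^-12 + A^-16
Normalise by the writhe: (-A^3)^(-w) = (-A^3)^(0) = 1, so f(A) = 1 * <K> = -A^20 + 2*A^16 - 3*A^12 + 5*A^8 - 5*A^4 + 6 - 5*A^-4 + 3*A^-8 - 2*A^-12 + A^-16.
Substitute A = t^(-1/4), i.e. A^e → t^(-e/4): V(t) = t^4 - 2*t^3 + 3*t^2 - 5*t + 6 - 5*t^-1 + 5*t^-2 - 3*t^-3 + 2*t^-4 - t^-5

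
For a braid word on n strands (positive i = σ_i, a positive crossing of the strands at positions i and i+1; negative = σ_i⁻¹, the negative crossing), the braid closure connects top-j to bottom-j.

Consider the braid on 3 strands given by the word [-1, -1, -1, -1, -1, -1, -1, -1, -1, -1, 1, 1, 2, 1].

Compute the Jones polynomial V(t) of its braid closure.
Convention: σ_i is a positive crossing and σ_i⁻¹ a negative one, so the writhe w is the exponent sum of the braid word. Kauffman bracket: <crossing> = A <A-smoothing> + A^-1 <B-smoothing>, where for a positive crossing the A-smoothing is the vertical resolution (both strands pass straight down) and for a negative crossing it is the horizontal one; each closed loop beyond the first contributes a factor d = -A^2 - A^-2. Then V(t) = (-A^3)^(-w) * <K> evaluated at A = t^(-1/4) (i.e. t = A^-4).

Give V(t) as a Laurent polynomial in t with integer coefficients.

t^-3 + t^-5 - t^-6 + t^-7 - t^-8 + t^-9 - t^-10

Derivation:
The presented braid s1^-1 s1^-1 s1^-1 s1^-1 s1^-1 s1^-1 s1^-1 s1^-1 s1^-1 s1^-1 s1 s1 s2 s1 on 3 strands reduces by inverse Markov moves (closure unchanged at each step):
  Deconjugate: the word is γ·β·γ⁻¹ with γ = s1^-1 (prefix) and γ⁻¹ = s1 (suffix); strip both.
  Destabilize: the word has the form β·s2 where s2 occurs only as the final letter (β ∈ B_2); drop it and the last strand → 2 strands.
  Deconjugate: the word is γ·β·γ⁻¹ with γ = s1^-1 s1^-1 (prefix) and γ⁻¹ = s1 s1 (suffix); strip both.
Reduced to β = s1^-1 s1^-1 s1^-1 s1^-1 s1^-1 s1^-1 s1^-1 on 2 strands, 7 crossings.
Compute on β:
Braid: s1^-1 s1^-1 s1^-1 s1^-1 s1^-1 s1^-1 s1^-1 on 2 strands, 7 crossings.
Writhe w = (#positive) - (#negative) = 0 - 7 = -7.
State-sum expansion of <K>. There are 2^7 = 128 states.
Each crossing splits two ways (0=vertical, 1=horizontal). The state's weight is A^(#A-smoothings - #B-smoothings) * d^(loops - 1).
Tabulate the states by total A-exponent and number of loops L (A-exp: L × count):
  A^7: L=7 ×1
  A^5: L=6 ×7
  A^3: L=5 ×21
  A^1: L=4 ×35
  A^-1: L=3 ×35
  A^-3: L=2 ×21
  A^-5: L=1 ×7
  A^-7: L=2 ×1
Each group contributes A^e * Σ count * d^(L-1):
Powers of d = -A^2 - A^-2: d^2 = A^4 + 2 + A^-4; d^3 = -A^6 - 3*A^2 - 3*A^-2 - A^-6; d^4 = A^8 + 4*A^4 + 6 + 4*A^-4 + A^-8; d^5 = -A^10 - 5*A^6 - 10*A^2 - 10*A^-2 - 5*A^-6 - A^-10; d^6 = A^12 + 6*A^8 + 15*A^4 + 20 + 15*A^-4 + 6*A^-8 + A^-12.
  A^7 * (d^6) = A^19 + 6*A^15 + 15*A^11 + 20*A^7 + 15*A^3 + 6*A^-1 + A^-5
  A^5 * (7*d^5) = -7*A^15 - 35*A^11 - 70*A^7 - 70*A^3 - 35*A^-1 - 7*A^-5
  A^3 * (21*d^4) = 21*A^11 + 84*A^7 + 126*A^3 + 84*A^-1 + 21*A^-5
  A^1 * (35*d^3) = -35*A^7 - 105*A^3 - 105*A^-1 - 35*A^-5
  A^-1 * (35*d^2) = 35*A^3 + 70*A^-1 + 35*A^-5
  A^-3 * (21*d) = -21*A^-1 - 21*A^-5
  A^-5 * (7) = 7*A^-5
  A^-7 * (d) = -A^-5 - A^-9
Summing the groups: <K> = A^19 - A^15 + A^11 - A^7 + A^3 - A^-1 - A^-9
Normalise by the writhe: (-A^3)^(-w) = (-A^3)^(7) = -A^21, so f(A) = -A^21 * <K> = -A^40 + A^36 - A^32 + A^28 - A^24 + A^20 + A^12.
Substitute A = t^(-1/4), i.e. A^e → t^(-e/4): V(t) = t^-3 + t^-5 - t^-6 + t^-7 - t^-8 + t^-9 - t^-10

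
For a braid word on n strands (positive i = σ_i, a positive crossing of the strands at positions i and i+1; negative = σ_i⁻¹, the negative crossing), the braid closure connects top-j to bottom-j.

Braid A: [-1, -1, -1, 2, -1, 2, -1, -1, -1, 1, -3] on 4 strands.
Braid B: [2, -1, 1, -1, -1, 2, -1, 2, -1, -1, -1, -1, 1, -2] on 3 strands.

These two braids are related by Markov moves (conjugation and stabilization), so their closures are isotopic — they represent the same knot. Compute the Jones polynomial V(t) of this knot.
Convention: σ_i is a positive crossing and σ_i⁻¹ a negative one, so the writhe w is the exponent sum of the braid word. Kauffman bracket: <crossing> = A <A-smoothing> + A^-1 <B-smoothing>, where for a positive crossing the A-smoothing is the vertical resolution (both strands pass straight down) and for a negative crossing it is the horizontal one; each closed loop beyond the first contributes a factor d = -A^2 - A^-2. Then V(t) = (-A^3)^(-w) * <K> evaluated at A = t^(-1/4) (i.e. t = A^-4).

1 - t^-1 + 2*t^-2 - 2*t^-3 + 3*t^-4 - 3*t^-5 + 2*t^-6 - 2*t^-7 + t^-8

Derivation:
Markov-equivalent braids have isotopic closures, hence identical knot invariants. Strip the Markov moves from each word to reach a common short braid β, then compute V(t) once on β.
Braid A: s1^-1 s1^-1 s1^-1 s2 s1^-1 s2 s1^-1 s1^-1 s1^-1 s1 s3^-1 on 4 strands reduces by inverse Markov moves (closure unchanged at each step):
  Destabilize: the word has the form β·s3^-1 where s3^-1 occurs only as the final letter (β ∈ B_3); drop it and the last strand → 3 strands.
  Deconjugate: the word is γ·β·γ⁻¹ with γ = s1^-1 (prefix) and γ⁻¹ = s1 (suffix); strip both.
Reduced to β = s1^-1 s1^-1 s2 s1^-1 s2 s1^-1 s1^-1 s1^-1 on 3 strands, 8 crossings.
Braid B: s2 s1^-1 s1 s1^-1 s1^-1 s2 s1^-1 s2 s1^-1 s1^-1 s1^-1 s1^-1 s1 s2^-1 on 3 strands reduces by inverse Markov moves (closure unchanged at each step):
  Deconjugate: the word is γ·β·γ⁻¹ with γ = s2 s1^-1 (prefix) and γ⁻¹ = s1 s2^-1 (suffix); strip both.
  Deconjugate: the word is γ·β·γ⁻¹ with γ = s1 (prefix) and γ⁻¹ = s1^-1 (suffix); strip both.
Reduced to β = s1^-1 s1^-1 s2 s1^-1 s2 s1^-1 s1^-1 s1^-1 on 3 strands, 8 crossings.
Both give the same β = s1^-1 s1^-1 s2 s1^-1 s2 s1^-1 s1^-1 s1^-1 on 3 strands, so one state sum suffices:
Braid: s1^-1 s1^-1 s2 s1^-1 s2 s1^-1 s1^-1 s1^-1 on 3 strands, 8 crossings.
Writhe w = (#positive) - (#negative) = 2 - 6 = -4.
Enumerate smoothing states for the bracket polynomial. There are 2^8 = 256 states.
For each crossing: s=0 is the vertical smoothing, s=1 horizontal. Crossing k contributes A^(sign_k * (1 - 2*s_k)); loop factor d = -A^2 - A^-2.
Tabulate the states by total A-exponent and number of loops L (A-exp: L × count):
  A^8: L=7 ×1
  A^6: L=6 ×8
  A^4: L=5 ×28
  A^2: L=4 ×55, L=6 ×1
  A^0: L=3 ×65, L=5 ×5
  A^-2: L=2 ×46, L=4 ×10
  A^-4: L=1 ×17, L=3 ×11
  A^-6: L=2 ×8
  A^-8: L=3 ×1
Each group contributes A^e * Σ count * d^(L-1):
Powers of d = -A^2 - A^-2: d^2 = A^4 + 2 + A^-4; d^3 = -A^6 - 3*A^2 - 3*A^-2 - A^-6; d^4 = A^8 + 4*A^4 + 6 + 4*A^-4 + A^-8; d^5 = -A^10 - 5*A^6 - 10*A^2 - 10*A^-2 - 5*A^-6 - A^-10; d^6 = A^12 + 6*A^8 + 15*A^4 + 20 + 15*A^-4 + 6*A^-8 + A^-12.
  A^8 * (d^6) = A^20 + 6*A^16 + 15*A^12 + 20*A^8 + 15*A^4 + 6 + A^-4
  A^6 * (8*d^5) = -8*A^16 - 40*A^12 - 80*A^8 - 80*A^4 - 40 - 8*A^-4
  A^4 * (28*d^4) = 28*A^12 + 112*A^8 + 168*A^4 + 112 + 28*A^-4
  A^2 * (55*d^3 + d^5) = -A^12 - 60*A^8 - 175*A^4 - 175 - 60*A^-4 - A^-8
  A^0 * (65*d^2 + 5*d^4) = 5*A^8 + 85*A^4 + 160 + 85*A^-4 + 5*A^-8
  A^-2 * (46*d + 10*d^3) = -10*A^4 - 76 - 76*A^-4 - 10*A^-8
  A^-4 * (17 + 11*d^2) = 11 + 39*A^-4 + 11*A^-8
  A^-6 * (8*d) = -8*A^-4 - 8*A^-8
  A^-8 * (d^2) = A^-4 + 2*A^-8 + A^-12
Summing the groups: <K> = A^20 - 2*A^16 + 2*A^12 - 3*A^8 + 3*A^4 - 2 + 2*A^-4 - A^-8 + A^-12
Normalise by the writhe: (-A^3)^(-w) = (-A^3)^(4) = A^12, so f(A) = A^12 * <K> = A^32 - 2*A^28 + 2*A^24 - 3*A^20 + 3*A^16 - 2*A^12 + 2*A^8 - A^4 + 1.
Substitute A = t^(-1/4), i.e. A^e → t^(-e/4): V(t) = 1 - t^-1 + 2*t^-2 - 2*t^-3 + 3*t^-4 - 3*t^-5 + 2*t^-6 - 2*t^-7 + t^-8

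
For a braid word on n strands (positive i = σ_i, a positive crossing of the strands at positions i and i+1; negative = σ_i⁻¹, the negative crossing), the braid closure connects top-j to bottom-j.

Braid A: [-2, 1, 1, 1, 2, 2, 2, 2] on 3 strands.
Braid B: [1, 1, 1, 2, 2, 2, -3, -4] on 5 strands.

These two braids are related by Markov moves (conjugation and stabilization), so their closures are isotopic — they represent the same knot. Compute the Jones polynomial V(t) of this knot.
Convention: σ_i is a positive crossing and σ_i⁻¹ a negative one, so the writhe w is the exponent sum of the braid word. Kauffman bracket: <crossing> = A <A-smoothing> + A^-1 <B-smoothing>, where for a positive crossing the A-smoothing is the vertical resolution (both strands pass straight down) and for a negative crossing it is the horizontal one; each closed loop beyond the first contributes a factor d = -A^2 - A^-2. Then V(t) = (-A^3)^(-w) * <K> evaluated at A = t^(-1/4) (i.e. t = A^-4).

Markov-equivalent braids have isotopic closures, hence identical knot invariants. Strip the Markov moves from each word to reach a common short braid β, then compute V(t) once on β.
Braid A: s2^-1 s1 s1 s1 s2 s2 s2 s2 on 3 strands reduces by inverse Markov moves (closure unchanged at each step):
  Deconjugate: the word is γ·β·γ⁻¹ with γ = s2^-1 (prefix) and γ⁻¹ = s2 (suffix); strip both.
Reduced to β = s1 s1 s1 s2 s2 s2 on 3 strands, 6 crossings.
Braid B: s1 s1 s1 s2 s2 s2 s3^-1 s4^-1 on 5 strands reduces by inverse Markov moves (closure unchanged at each step):
  Destabilize: the word has the form β·s4^-1 where s4^-1 occurs only as the final letter (β ∈ B_4); drop it and the last strand → 4 strands.
  Destabilize: the word has the form β·s3^-1 where s3^-1 occurs only as the final letter (β ∈ B_3); drop it and the last strand → 3 strands.
Reduced to β = s1 s1 s1 s2 s2 s2 on 3 strands, 6 crossings.
Both give the same β = s1 s1 s1 s2 s2 s2 on 3 strands, so one state sum suffices:
Braid: s1 s1 s1 s2 s2 s2 on 3 strands, 6 crossings.
Writhe w = (#positive) - (#negative) = 6 - 0 = 6.
State-sum expansion of <K>. There are 2^6 = 64 states.
For each crossing: s=0 is the vertical smoothing, s=1 horizontal. Crossing k contributes A^(sign_k * (1 - 2*s_k)); loop factor d = -A^2 - A^-2.
Tabulate the states by total A-exponent and number of loops L (A-exp: L × count):
  A^6: L=3 ×1
  A^4: L=2 ×6
  A^2: L=1 ×9, L=3 ×6
  A^0: L=2 ×18, L=4 ×2
  A^-2: L=3 ×15
  A^-4: L=4 ×6
  A^-6: L=5 ×1
Each group contributes A^e * Σ count * d^(L-1):
Powers of d = -A^2 - A^-2: d^2 = A^4 + 2 + A^-4; d^3 = -A^6 - 3*A^2 - 3*A^-2 - A^-6; d^4 = A^8 + 4*A^4 + 6 + 4*A^-4 + A^-8.
  A^6 * (d^2) = A^10 + 2*A^6 + A^2
  A^4 * (6*d) = -6*A^6 - 6*A^2
  A^2 * (9 + 6*d^2) = 6*A^6 + 21*A^2 + 6*A^-2
  A^0 * (18*d + 2*d^3) = -2*A^6 - 24*A^2 - 24*A^-2 - 2*A^-6
  A^-2 * (15*d^2) = 15*A^2 + 30*A^-2 + 15*A^-6
  A^-4 * (6*d^3) = -6*A^2 - 18*A^-2 - 18*A^-6 - 6*A^-10
  A^-6 * (d^4) = A^2 + 4*A^-2 + 6*A^-6 + 4*A^-10 + A^-14
Summing the groups: <K> = A^10 + 2*A^2 - 2*A^-2 + A^-6 - 2*A^-10 + A^-14
Normalise by the writhe: (-A^3)^(-w) = (-A^3)^(-6) = A^-18, so f(A) = A^-18 * <K> = A^-8 + 2*A^-16 - 2*A^-20 + A^-24 - 2*A^-28 + A^-32.
Substitute A = t^(-1/4), i.e. A^e → t^(-e/4): V(t) = t^8 - 2*t^7 + t^6 - 2*t^5 + 2*t^4 + t^2

Answer: t^8 - 2*t^7 + t^6 - 2*t^5 + 2*t^4 + t^2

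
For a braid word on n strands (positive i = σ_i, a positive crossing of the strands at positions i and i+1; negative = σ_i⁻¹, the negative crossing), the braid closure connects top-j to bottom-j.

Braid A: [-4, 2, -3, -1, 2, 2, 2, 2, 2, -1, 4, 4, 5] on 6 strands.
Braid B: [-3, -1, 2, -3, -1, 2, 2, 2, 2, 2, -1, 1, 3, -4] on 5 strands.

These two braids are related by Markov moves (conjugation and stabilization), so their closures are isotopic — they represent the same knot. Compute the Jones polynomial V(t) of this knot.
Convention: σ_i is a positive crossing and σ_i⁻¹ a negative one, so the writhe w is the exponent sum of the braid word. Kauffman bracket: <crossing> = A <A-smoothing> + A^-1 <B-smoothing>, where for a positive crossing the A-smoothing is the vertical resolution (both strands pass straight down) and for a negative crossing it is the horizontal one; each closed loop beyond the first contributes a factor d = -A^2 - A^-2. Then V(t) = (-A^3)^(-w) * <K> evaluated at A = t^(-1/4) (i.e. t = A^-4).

t^8 - 2*t^7 + 2*t^6 - 3*t^5 + 3*t^4 - 2*t^3 + 2*t^2 - t + 1

Derivation:
Markov-equivalent braids have isotopic closures, hence identical knot invariants. Strip the Markov moves from each word to reach a common short braid β, then compute V(t) once on β.
Braid A: s4^-1 s2 s3^-1 s1^-1 s2 s2 s2 s2 s2 s1^-1 s4 s4 s5 on 6 strands reduces by inverse Markov moves (closure unchanged at each step):
  Destabilize: the word has the form β·s5 where s5 occurs only as the final letter (β ∈ B_5); drop it and the last strand → 5 strands.
  Deconjugate: the word is γ·β·γ⁻¹ with γ = s4^-1 (prefix) and γ⁻¹ = s4 (suffix); strip both.
  Destabilize: the word has the form β·s4 where s4 occurs only as the final letter (β ∈ B_4); drop it and the last strand → 4 strands.
Reduced to β = s2 s3^-1 s1^-1 s2 s2 s2 s2 s2 s1^-1 on 4 strands, 9 crossings.
Braid B: s3^-1 s1^-1 s2 s3^-1 s1^-1 s2 s2 s2 s2 s2 s1^-1 s1 s3 s4^-1 on 5 strands reduces by inverse Markov moves (closure unchanged at each step):
  Destabilize: the word has the form β·s4^-1 where s4^-1 occurs only as the final letter (β ∈ B_4); drop it and the last strand → 4 strands.
  Deconjugate: the word is γ·β·γ⁻¹ with γ = s3^-1 s1^-1 (prefix) and γ⁻¹ = s1 s3 (suffix); strip both.
Reduced to β = s2 s3^-1 s1^-1 s2 s2 s2 s2 s2 s1^-1 on 4 strands, 9 crossings.
Both give the same β = s2 s3^-1 s1^-1 s2 s2 s2 s2 s2 s1^-1 on 4 strands, so one state sum suffices:
Braid: s2 s3^-1 s1^-1 s2 s2 s2 s2 s2 s1^-1 on 4 strands, 9 crossings.
Writhe w = (#positive) - (#negative) = 6 - 3 = 3.
Enumerate smoothing states for the bracket polynomial. There are 2^9 = 512 states.
For each crossing: s=0 is the vertical smoothing, s=1 horizontal. Crossing k contributes A^(sign_k * (1 - 2*s_k)); loop factor d = -A^2 - A^-2.
Tabulate the states by total A-exponent and number of loops L (A-exp: L × count):
  A^9: L=3 ×1
  A^7: L=2 ×8, L=4 ×1
  A^5: L=1 ×17, L=3 ×19
  A^3: L=2 ×63, L=4 ×21
  A^1: L=3 ×111, L=5 ×15
  A^-1: L=4 ×120, L=6 ×6
  A^-3: L=5 ×83, L=7 ×1
  A^-5: L=6 ×36
  A^-7: L=7 ×9
  A^-9: L=8 ×1
Each group contributes A^e * Σ count * d^(L-1):
Powers of d = -A^2 - A^-2: d^2 = A^4 + 2 + A^-4; d^3 = -A^6 - 3*A^2 - 3*A^-2 - A^-6; d^4 = A^8 + 4*A^4 + 6 + 4*A^-4 + A^-8; d^5 = -A^10 - 5*A^6 - 10*A^2 - 10*A^-2 - 5*A^-6 - A^-10; d^6 = A^12 + 6*A^8 + 15*A^4 + 20 + 15*A^-4 + 6*A^-8 + A^-12; d^7 = -A^14 - 7*A^10 - 21*A^6 - 35*A^2 - 35*A^-2 - 21*A^-6 - 7*A^-10 - A^-14.
  A^9 * (d^2) = A^13 + 2*A^9 + A^5
  A^7 * (8*d + d^3) = -A^13 - 11*A^9 - 11*A^5 - A
  A^5 * (17 + 19*d^2) = 19*A^9 + 55*A^5 + 19*A
  A^3 * (63*d + 21*d^3) = -21*A^9 - 126*A^5 - 126*A - 21*A^-3
  A^1 * (111*d^2 + 15*d^4) = 15*A^9 + 171*A^5 + 312*A + 171*A^-3 + 15*A^-7
  A^-1 * (120*d^3 + 6*d^5) = -6*A^9 - 150*A^5 - 420*A - 420*A^-3 - 150*A^-7 - 6*A^-11
  A^-3 * (83*d^4 + d^6) = A^9 + 89*A^5 + 347*A + 518*A^-3 + 347*A^-7 + 89*A^-11 + A^-15
  A^-5 * (36*d^5) = -36*A^5 - 180*A - 360*A^-3 - 360*A^-7 - 180*A^-11 - 36*A^-15
  A^-7 * (9*d^6) = 9*A^5 + 54*A + 135*A^-3 + 180*A^-7 + 135*A^-11 + 54*A^-15 + 9*A^-19
  A^-9 * (d^7) = -A^5 - 7*A - 21*A^-3 - 35*A^-7 - 35*A^-11 - 21*A^-15 - 7*A^-19 - A^-23
Summing the groups: <K> = -A^9 + A^5 - 2*A + 2*A^-3 - 3*A^-7 + 3*A^-11 - 2*A^-15 + 2*A^-19 - A^-23
Normalise by the writhe: (-A^3)^(-w) = (-A^3)^(-3) = -A^-9, so f(A) = -A^-9 * <K> = 1 - A^-4 + 2*A^-8 - 2*A^-12 + 3*A^-16 - 3*A^-20 + 2*A^-24 - 2*A^-28 + A^-32.
Substitute A = t^(-1/4), i.e. A^e → t^(-e/4): V(t) = t^8 - 2*t^7 + 2*t^6 - 3*t^5 + 3*t^4 - 2*t^3 + 2*t^2 - t + 1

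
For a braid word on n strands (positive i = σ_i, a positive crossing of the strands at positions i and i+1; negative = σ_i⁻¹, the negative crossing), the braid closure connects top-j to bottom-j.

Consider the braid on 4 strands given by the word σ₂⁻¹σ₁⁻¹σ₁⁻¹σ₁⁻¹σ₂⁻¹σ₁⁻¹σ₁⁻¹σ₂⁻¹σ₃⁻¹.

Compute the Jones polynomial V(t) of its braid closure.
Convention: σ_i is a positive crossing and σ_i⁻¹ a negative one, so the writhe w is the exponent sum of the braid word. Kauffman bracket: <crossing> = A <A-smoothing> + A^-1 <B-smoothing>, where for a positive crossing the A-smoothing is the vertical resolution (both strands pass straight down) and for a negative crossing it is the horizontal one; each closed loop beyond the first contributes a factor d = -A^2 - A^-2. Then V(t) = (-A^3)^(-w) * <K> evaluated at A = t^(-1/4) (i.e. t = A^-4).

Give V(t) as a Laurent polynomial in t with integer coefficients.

t^-3 + t^-5 - t^-8

Derivation:
The presented braid s2^-1 s1^-1 s1^-1 s1^-1 s2^-1 s1^-1 s1^-1 s2^-1 s3^-1 on 4 strands reduces by inverse Markov moves (closure unchanged at each step):
  Destabilize: the word has the form β·s3^-1 where s3^-1 occurs only as the final letter (β ∈ B_3); drop it and the last strand → 3 strands.
Reduced to β = s2^-1 s1^-1 s1^-1 s1^-1 s2^-1 s1^-1 s1^-1 s2^-1 on 3 strands, 8 crossings.
Compute on β:
Braid: s2^-1 s1^-1 s1^-1 s1^-1 s2^-1 s1^-1 s1^-1 s2^-1 on 3 strands, 8 crossings.
Writhe w = (#positive) - (#negative) = 0 - 8 = -8.
State-sum expansion of <K>. There are 2^8 = 256 states.
Smooth each crossing (0=||, 1=⌣⌢); contribution A^(Σ sign_k(1-2s_k)) * d^(L-1).
Tabulate the states by total A-exponent and number of loops L (A-exp: L × count):
  A^8: L=5 ×1
  A^6: L=4 ×7, L=6 ×1
  A^4: L=3 ×19, L=5 ×9
  A^2: L=2 ×24, L=4 ×31, L=6 ×1
  A^0: L=1 ×12, L=3 ×53, L=5 ×5
  A^-2: L=2 ×45, L=4 ×11
  A^-4: L=1 ×15, L=3 ×13
  A^-6: L=2 ×8
  A^-8: L=3 ×1
Each group contributes A^e * Σ count * d^(L-1):
Powers of d = -A^2 - A^-2: d^2 = A^4 + 2 + A^-4; d^3 = -A^6 - 3*A^2 - 3*A^-2 - A^-6; d^4 = A^8 + 4*A^4 + 6 + 4*A^-4 + A^-8; d^5 = -A^10 - 5*A^6 - 10*A^2 - 10*A^-2 - 5*A^-6 - A^-10.
  A^8 * (d^4) = A^16 + 4*A^12 + 6*A^8 + 4*A^4 + 1
  A^6 * (7*d^3 + d^5) = -A^16 - 12*A^12 - 31*A^8 - 31*A^4 - 12 - A^-4
  A^4 * (19*d^2 + 9*d^4) = 9*A^12 + 55*A^8 + 92*A^4 + 55 + 9*A^-4
  A^2 * (24*d + 31*d^3 + d^5) = -A^12 - 36*A^8 - 127*A^4 - 127 - 36*A^-4 - A^-8
  A^0 * (12 + 53*d^2 + 5*d^4) = 5*A^8 + 73*A^4 + 148 + 73*A^-4 + 5*A^-8
  A^-2 * (45*d + 11*d^3) = -11*A^4 - 78 - 78*A^-4 - 11*A^-8
  A^-4 * (15 + 13*d^2) = 13 + 41*A^-4 + 13*A^-8
  A^-6 * (8*d) = -8*A^-4 - 8*A^-8
  A^-8 * (d^2) = A^-4 + 2*A^-8 + A^-12
Summing the groups: <K> = -A^8 + A^-4 + A^-12
Normalise by the writhe: (-A^3)^(-w) = (-A^3)^(8) = A^24, so f(A) = A^24 * <K> = -A^32 + A^20 + A^12.
Substitute A = t^(-1/4), i.e. A^e → t^(-e/4): V(t) = t^-3 + t^-5 - t^-8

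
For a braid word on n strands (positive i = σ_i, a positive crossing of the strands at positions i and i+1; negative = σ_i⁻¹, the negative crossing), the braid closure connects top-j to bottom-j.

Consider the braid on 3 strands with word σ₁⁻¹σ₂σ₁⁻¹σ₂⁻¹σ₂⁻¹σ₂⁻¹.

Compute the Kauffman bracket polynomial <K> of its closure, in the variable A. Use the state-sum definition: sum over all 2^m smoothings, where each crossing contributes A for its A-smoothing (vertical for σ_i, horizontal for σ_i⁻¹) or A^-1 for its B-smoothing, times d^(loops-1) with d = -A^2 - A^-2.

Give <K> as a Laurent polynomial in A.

Braid: s1^-1 s2 s1^-1 s2^-1 s2^-1 s2^-1 on 3 strands, 6 crossings.
Writhe w = (#positive) - (#negative) = 1 - 5 = -4.
Enumerate smoothing states for the bracket polynomial. There are 2^6 = 64 states.
Smooth each crossing (0=||, 1=⌣⌢); contribution A^(Σ sign_k(1-2s_k)) * d^(L-1).
Tabulate the states by total A-exponent and number of loops L (A-exp: L × count):
  A^6: L=4 ×1
  A^4: L=3 ×6
  A^2: L=2 ×12, L=4 ×3
  A^0: L=1 ×9, L=3 ×10, L=5 ×1
  A^-2: L=2 ×12, L=4 ×3
  A^-4: L=1 ×2, L=3 ×4
  A^-6: L=2 ×1
Each group contributes A^e * Σ count * d^(L-1):
Powers of d = -A^2 - A^-2: d^2 = A^4 + 2 + A^-4; d^3 = -A^6 - 3*A^2 - 3*A^-2 - A^-6; d^4 = A^8 + 4*A^4 + 6 + 4*A^-4 + A^-8.
  A^6 * (d^3) = -A^12 - 3*A^8 - 3*A^4 - 1
  A^4 * (6*d^2) = 6*A^8 + 12*A^4 + 6
  A^2 * (12*d + 3*d^3) = -3*A^8 - 21*A^4 - 21 - 3*A^-4
  A^0 * (9 + 10*d^2 + d^4) = A^8 + 14*A^4 + 35 + 14*A^-4 + A^-8
  A^-2 * (12*d + 3*d^3) = -3*A^4 - 21 - 21*A^-4 - 3*A^-8
  A^-4 * (2 + 4*d^2) = 4 + 10*A^-4 + 4*A^-8
  A^-6 * (d) = -A^-4 - A^-8
Summing the groups: <K> = -A^12 + A^8 - A^4 + 2 - A^-4 + A^-8

Answer: -A^12 + A^8 - A^4 + 2 - A^-4 + A^-8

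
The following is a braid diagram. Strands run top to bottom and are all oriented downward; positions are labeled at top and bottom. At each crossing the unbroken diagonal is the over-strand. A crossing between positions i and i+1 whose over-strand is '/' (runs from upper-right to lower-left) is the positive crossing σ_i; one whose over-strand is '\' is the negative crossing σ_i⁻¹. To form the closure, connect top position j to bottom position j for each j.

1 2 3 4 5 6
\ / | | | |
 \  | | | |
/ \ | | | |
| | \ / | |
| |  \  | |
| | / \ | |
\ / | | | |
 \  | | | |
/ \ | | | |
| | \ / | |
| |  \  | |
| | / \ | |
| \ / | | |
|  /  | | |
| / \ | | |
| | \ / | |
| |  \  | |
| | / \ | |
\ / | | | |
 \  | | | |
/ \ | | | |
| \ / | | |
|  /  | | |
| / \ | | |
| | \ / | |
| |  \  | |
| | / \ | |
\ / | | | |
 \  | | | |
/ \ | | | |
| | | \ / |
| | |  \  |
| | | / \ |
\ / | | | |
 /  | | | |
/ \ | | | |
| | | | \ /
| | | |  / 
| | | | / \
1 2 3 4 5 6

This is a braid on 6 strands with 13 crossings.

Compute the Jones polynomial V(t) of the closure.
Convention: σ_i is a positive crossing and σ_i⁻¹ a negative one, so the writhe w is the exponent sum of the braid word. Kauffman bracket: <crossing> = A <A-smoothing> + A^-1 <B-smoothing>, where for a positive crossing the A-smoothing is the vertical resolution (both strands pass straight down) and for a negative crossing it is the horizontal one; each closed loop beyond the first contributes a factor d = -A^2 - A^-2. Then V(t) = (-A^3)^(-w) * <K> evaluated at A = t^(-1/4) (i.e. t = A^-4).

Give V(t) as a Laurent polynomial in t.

1 - 2*t^-1 + 4*t^-2 - 5*t^-3 + 7*t^-4 - 7*t^-5 + 6*t^-6 - 5*t^-7 + 3*t^-8 - t^-9

Derivation:
Reading the diagram top to bottom ('/'-over between positions i,i+1 = s_i, '\'-over = s_i^-1): braid word = s1^-1 s3^-1 s1^-1 s3^-1 s2 s3^-1 s1^-1 s2 s3^-1 s1^-1 s4^-1 s1 s5.
The presented braid s1^-1 s3^-1 s1^-1 s3^-1 s2 s3^-1 s1^-1 s2 s3^-1 s1^-1 s4^-1 s1 s5 on 6 strands reduces by inverse Markov moves (closure unchanged at each step):
  Destabilize: the word has the form β·s5 where s5 occurs only as the final letter (β ∈ B_5); drop it and the last strand → 5 strands.
  Deconjugate: the word is γ·β·γ⁻¹ with γ = s1^-1 (prefix) and γ⁻¹ = s1 (suffix); strip both.
  Destabilize: the word has the form β·s4^-1 where s4^-1 occurs only as the final letter (β ∈ B_4); drop it and the last strand → 4 strands.
Reduced to β = s3^-1 s1^-1 s3^-1 s2 s3^-1 s1^-1 s2 s3^-1 s1^-1 on 4 strands, 9 crossings.
Compute on β:
Braid: s3^-1 s1^-1 s3^-1 s2 s3^-1 s1^-1 s2 s3^-1 s1^-1 on 4 strands, 9 crossings.
Writhe w = (#positive) - (#negative) = 2 - 7 = -5.
Computing the Kauffman bracket via state sum. There are 2^9 = 512 states.
Each crossing splits two ways (0=vertical, 1=horizontal). The state's weight is A^(#A-smoothings - #B-smoothings) * d^(loops - 1).
Tabulate the states by total A-exponent and number of loops L (A-exp: L × count):
  A^9: L=7 ×1
  A^7: L=6 ×9
  A^5: L=5 ×36
  A^3: L=4 ×83, L=6 ×1
  A^1: L=3 ×118, L=5 ×8
  A^-1: L=2 ×100, L=4 ×26
  A^-3: L=1 ×41, L=3 ×42, L=5 ×1
  A^-5: L=2 ×31, L=4 ×5
  A^-7: L=3 ×9
  A^-9: L=4 ×1
Each group contributes A^e * Σ count * d^(L-1):
Powers of d = -A^2 - A^-2: d^2 = A^4 + 2 + A^-4; d^3 = -A^6 - 3*A^2 - 3*A^-2 - A^-6; d^4 = A^8 + 4*A^4 + 6 + 4*A^-4 + A^-8; d^5 = -A^10 - 5*A^6 - 10*A^2 - 10*A^-2 - 5*A^-6 - A^-10; d^6 = A^12 + 6*A^8 + 15*A^4 + 20 + 15*A^-4 + 6*A^-8 + A^-12.
  A^9 * (d^6) = A^21 + 6*A^17 + 15*A^13 + 20*A^9 + 15*A^5 + 6*A + A^-3
  A^7 * (9*d^5) = -9*A^17 - 45*A^13 - 90*A^9 - 90*A^5 - 45*A - 9*A^-3
  A^5 * (36*d^4) = 36*A^13 + 144*A^9 + 216*A^5 + 144*A + 36*A^-3
  A^3 * (83*d^3 + d^5) = -A^13 - 88*A^9 - 259*A^5 - 259*A - 88*A^-3 - A^-7
  A^1 * (118*d^2 + 8*d^4) = 8*A^9 + 150*A^5 + 284*A + 150*A^-3 + 8*A^-7
  A^-1 * (100*d + 26*d^3) = -26*A^5 - 178*A - 178*A^-3 - 26*A^-7
  A^-3 * (41 + 42*d^2 + d^4) = A^5 + 46*A + 131*A^-3 + 46*A^-7 + A^-11
  A^-5 * (31*d + 5*d^3) = -5*A - 46*A^-3 - 46*A^-7 - 5*A^-11
  A^-7 * (9*d^2) = 9*A^-3 + 18*A^-7 + 9*A^-11
  A^-9 * (d^3) = -A^-3 - 3*A^-7 - 3*A^-11 - A^-15
Summing the groups: <K> = A^21 - 3*A^17 + 5*A^13 - 6*A^9 + 7*A^5 - 7*A + 5*A^-3 - 4*A^-7 + 2*A^-11 - A^-15
Normalise by the writhe: (-A^3)^(-w) = (-A^3)^(5) = -A^15, so f(A) = -A^15 * <K> = -A^36 + 3*A^32 - 5*A^28 + 6*A^24 - 7*A^20 + 7*A^16 - 5*A^12 + 4*A^8 - 2*A^4 + 1.
Substitute A = t^(-1/4), i.e. A^e → t^(-e/4): V(t) = 1 - 2*t^-1 + 4*t^-2 - 5*t^-3 + 7*t^-4 - 7*t^-5 + 6*t^-6 - 5*t^-7 + 3*t^-8 - t^-9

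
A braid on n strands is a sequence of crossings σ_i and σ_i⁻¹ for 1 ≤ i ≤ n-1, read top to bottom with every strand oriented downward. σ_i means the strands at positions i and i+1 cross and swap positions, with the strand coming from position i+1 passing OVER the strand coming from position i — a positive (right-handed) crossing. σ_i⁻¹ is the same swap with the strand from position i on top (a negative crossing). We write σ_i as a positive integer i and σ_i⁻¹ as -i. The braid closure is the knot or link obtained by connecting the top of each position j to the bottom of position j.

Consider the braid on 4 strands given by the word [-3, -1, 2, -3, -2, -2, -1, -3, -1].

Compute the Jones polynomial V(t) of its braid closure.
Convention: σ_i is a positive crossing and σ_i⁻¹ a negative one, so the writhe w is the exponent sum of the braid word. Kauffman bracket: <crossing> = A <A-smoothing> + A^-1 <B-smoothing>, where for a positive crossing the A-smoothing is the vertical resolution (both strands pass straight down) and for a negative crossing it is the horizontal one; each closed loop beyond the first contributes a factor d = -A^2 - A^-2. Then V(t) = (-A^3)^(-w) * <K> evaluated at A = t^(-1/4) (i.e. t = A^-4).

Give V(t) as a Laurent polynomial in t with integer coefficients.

t^-2 - t^-3 + 3*t^-4 - 3*t^-5 + 4*t^-6 - 4*t^-7 + 2*t^-8 - 2*t^-9 + t^-10

Derivation:
Braid: s3^-1 s1^-1 s2 s3^-1 s2^-1 s2^-1 s1^-1 s3^-1 s1^-1 on 4 strands, 9 crossings.
Writhe w = (#positive) - (#negative) = 1 - 8 = -7.
Computing the Kauffman bracket via state sum. There are 2^9 = 512 states.
For each crossing: s=0 is the vertical smoothing, s=1 horizontal. Crossing k contributes A^(sign_k * (1 - 2*s_k)); loop factor d = -A^2 - A^-2.
Tabulate the states by total A-exponent and number of loops L (A-exp: L × count):
  A^9: L=6 ×1
  A^7: L=5 ×9
  A^5: L=4 ×34, L=6 ×2
  A^3: L=3 ×67, L=5 ×17
  A^1: L=2 ×69, L=4 ×56, L=6 ×1
  A^-1: L=1 ×30, L=3 ×88, L=5 ×8
  A^-3: L=2 ×61, L=4 ×23
  A^-5: L=1 ×9, L=3 ×26, L=5 ×1
  A^-7: L=2 ×6, L=4 ×3
  A^-9: L=3 ×1
Each group contributes A^e * Σ count * d^(L-1):
Powers of d = -A^2 - A^-2: d^2 = A^4 + 2 + A^-4; d^3 = -A^6 - 3*A^2 - 3*A^-2 - A^-6; d^4 = A^8 + 4*A^4 + 6 + 4*A^-4 + A^-8; d^5 = -A^10 - 5*A^6 - 10*A^2 - 10*A^-2 - 5*A^-6 - A^-10.
  A^9 * (d^5) = -A^19 - 5*A^15 - 10*A^11 - 10*A^7 - 5*A^3 - A^-1
  A^7 * (9*d^4) = 9*A^15 + 36*A^11 + 54*A^7 + 36*A^3 + 9*A^-1
  A^5 * (34*d^3 + 2*d^5) = -2*A^15 - 44*A^11 - 122*A^7 - 122*A^3 - 44*A^-1 - 2*A^-5
  A^3 * (67*d^2 + 17*d^4) = 17*A^11 + 135*A^7 + 236*A^3 + 135*A^-1 + 17*A^-5
  A^1 * (69*d + 56*d^3 + d^5) = -A^11 - 61*A^7 - 247*A^3 - 247*A^-1 - 61*A^-5 - A^-9
  A^-1 * (30 + 88*d^2 + 8*d^4) = 8*A^7 + 120*A^3 + 254*A^-1 + 120*A^-5 + 8*A^-9
  A^-3 * (61*d + 23*d^3) = -23*A^3 - 130*A^-1 - 130*A^-5 - 23*A^-9
  A^-5 * (9 + 26*d^2 + d^4) = A^3 + 30*A^-1 + 67*A^-5 + 30*A^-9 + A^-13
  A^-7 * (6*d + 3*d^3) = -3*A^-1 - 15*A^-5 - 15*A^-9 - 3*A^-13
  A^-9 * (d^2) = A^-5 + 2*A^-9 + A^-13
Summing the groups: <K> = -A^19 + 2*A^15 - 2*A^11 + 4*A^7 - 4*A^3 + 3*A^-1 - 3*A^-5 + A^-9 - A^-13
Normalise by the writhe: (-A^3)^(-w) = (-A^3)^(7) = -A^21, so f(A) = -A^21 * <K> = A^40 - 2*A^36 + 2*A^32 - 4*A^28 + 4*A^24 - 3*A^20 + 3*A^16 - A^12 + A^8.
Substitute A = t^(-1/4), i.e. A^e → t^(-e/4): V(t) = t^-2 - t^-3 + 3*t^-4 - 3*t^-5 + 4*t^-6 - 4*t^-7 + 2*t^-8 - 2*t^-9 + t^-10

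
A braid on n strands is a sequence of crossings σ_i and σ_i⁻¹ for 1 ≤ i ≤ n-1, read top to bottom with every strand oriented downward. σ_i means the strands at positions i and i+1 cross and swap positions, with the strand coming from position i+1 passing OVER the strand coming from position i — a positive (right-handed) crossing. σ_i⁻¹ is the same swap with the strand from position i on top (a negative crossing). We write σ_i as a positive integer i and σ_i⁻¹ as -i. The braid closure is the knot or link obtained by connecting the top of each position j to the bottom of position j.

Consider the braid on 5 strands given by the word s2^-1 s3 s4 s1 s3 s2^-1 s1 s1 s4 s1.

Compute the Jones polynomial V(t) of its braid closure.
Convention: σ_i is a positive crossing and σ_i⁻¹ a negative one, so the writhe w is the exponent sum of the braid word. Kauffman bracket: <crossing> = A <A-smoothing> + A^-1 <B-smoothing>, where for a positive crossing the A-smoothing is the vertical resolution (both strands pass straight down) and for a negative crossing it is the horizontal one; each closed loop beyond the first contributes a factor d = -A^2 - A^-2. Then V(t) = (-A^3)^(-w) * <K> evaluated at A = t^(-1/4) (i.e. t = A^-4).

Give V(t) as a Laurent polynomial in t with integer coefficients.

-t^9 + 3*t^8 - 4*t^7 + 5*t^6 - 6*t^5 + 5*t^4 - 4*t^3 + 3*t^2 - t + 1

Derivation:
Braid: s2^-1 s3 s4 s1 s3 s2^-1 s1 s1 s4 s1 on 5 strands, 10 crossings.
Writhe w = (#positive) - (#negative) = 8 - 2 = 6.
Computing the Kauffman bracket via state sum. There are 2^10 = 1024 states.
Each crossing splits two ways (0=vertical, 1=horizontal). The state's weight is A^(#A-smoothings - #B-smoothings) * d^(loops - 1).
Tabulate the states by total A-exponent and number of loops L (A-exp: L × count):
  A^10: L=5 ×1
  A^8: L=4 ×10
  A^6: L=3 ×39, L=5 ×6
  A^4: L=2 ×68, L=4 ×51, L=6 ×1
  A^2: L=1 ×44, L=3 ×139, L=5 ×27
  A^0: L=2 ×126, L=4 ×118, L=6 ×8
  A^-2: L=1 ×11, L=3 ×140, L=5 ×58, L=7 ×1
  A^-4: L=2 ×19, L=4 ×85, L=6 ×16
  A^-6: L=3 ×15, L=5 ×28, L=7 ×2
  A^-8: L=4 ×6, L=6 ×4
  A^-10: L=5 ×1
Each group contributes A^e * Σ count * d^(L-1):
Powers of d = -A^2 - A^-2: d^2 = A^4 + 2 + A^-4; d^3 = -A^6 - 3*A^2 - 3*A^-2 - A^-6; d^4 = A^8 + 4*A^4 + 6 + 4*A^-4 + A^-8; d^5 = -A^10 - 5*A^6 - 10*A^2 - 10*A^-2 - 5*A^-6 - A^-10; d^6 = A^12 + 6*A^8 + 15*A^4 + 20 + 15*A^-4 + 6*A^-8 + A^-12.
  A^10 * (d^4) = A^18 + 4*A^14 + 6*A^10 + 4*A^6 + A^2
  A^8 * (10*d^3) = -10*A^14 - 30*A^10 - 30*A^6 - 10*A^2
  A^6 * (39*d^2 + 6*d^4) = 6*A^14 + 63*A^10 + 114*A^6 + 63*A^2 + 6*A^-2
  A^4 * (68*d + 51*d^3 + d^5) = -A^14 - 56*A^10 - 231*A^6 - 231*A^2 - 56*A^-2 - A^-6
  A^2 * (44 + 139*d^2 + 27*d^4) = 27*A^10 + 247*A^6 + 484*A^2 + 247*A^-2 + 27*A^-6
  A^0 * (126*d + 118*d^3 + 8*d^5) = -8*A^10 - 158*A^6 - 560*A^2 - 560*A^-2 - 158*A^-6 - 8*A^-10
  A^-2 * (11 + 140*d^2 + 58*d^4 + d^6) = A^10 + 64*A^6 + 387*A^2 + 659*A^-2 + 387*A^-6 + 64*A^-10 + A^-14
  A^-4 * (19*d + 85*d^3 + 16*d^5) = -16*A^6 - 165*A^2 - 434*A^-2 - 434*A^-6 - 165*A^-10 - 16*A^-14
  A^-6 * (15*d^2 + 28*d^4 + 2*d^6) = 2*A^6 + 40*A^2 + 157*A^-2 + 238*A^-6 + 157*A^-10 + 40*A^-14 + 2*A^-18
  A^-8 * (6*d^3 + 4*d^5) = -4*A^2 - 26*A^-2 - 58*A^-6 - 58*A^-10 - 26*A^-14 - 4*A^-18
  A^-10 * (d^4) = A^-2 + 4*A^-6 + 6*A^-10 + 4*A^-14 + A^-18
Summing the groups: <K> = A^18 - A^14 + 3*A^10 - 4*A^6 + 5*A^2 - 6*A^-2 + 5*A^-6 - 4*A^-10 + 3*A^-14 - A^-18
Normalise by the writhe: (-A^3)^(-w) = (-A^3)^(-6) = A^-18, so f(A) = A^-18 * <K> = 1 - A^-4 + 3*A^-8 - 4*A^-12 + 5*A^-16 - 6*A^-20 + 5*A^-24 - 4*A^-28 + 3*A^-32 - A^-36.
Substitute A = t^(-1/4), i.e. A^e → t^(-e/4): V(t) = -t^9 + 3*t^8 - 4*t^7 + 5*t^6 - 6*t^5 + 5*t^4 - 4*t^3 + 3*t^2 - t + 1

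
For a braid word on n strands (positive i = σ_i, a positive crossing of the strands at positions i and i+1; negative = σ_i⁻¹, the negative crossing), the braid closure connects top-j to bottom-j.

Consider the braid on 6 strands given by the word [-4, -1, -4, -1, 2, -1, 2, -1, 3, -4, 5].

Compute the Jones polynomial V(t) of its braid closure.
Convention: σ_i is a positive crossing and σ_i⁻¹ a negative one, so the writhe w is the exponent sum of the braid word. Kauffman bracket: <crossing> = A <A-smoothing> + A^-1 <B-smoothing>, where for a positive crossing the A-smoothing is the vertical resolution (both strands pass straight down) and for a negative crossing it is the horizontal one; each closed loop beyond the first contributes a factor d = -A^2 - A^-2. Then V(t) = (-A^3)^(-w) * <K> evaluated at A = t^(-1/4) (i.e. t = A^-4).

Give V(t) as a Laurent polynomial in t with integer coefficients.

The presented braid s4^-1 s1^-1 s4^-1 s1^-1 s2 s1^-1 s2 s1^-1 s3 s4^-1 s5 on 6 strands reduces by inverse Markov moves (closure unchanged at each step):
  Destabilize: the word has the form β·s5 where s5 occurs only as the final letter (β ∈ B_5); drop it and the last strand → 5 strands.
Reduced to β = s4^-1 s1^-1 s4^-1 s1^-1 s2 s1^-1 s2 s1^-1 s3 s4^-1 on 5 strands, 10 crossings.
Compute on β:
Braid: s4^-1 s1^-1 s4^-1 s1^-1 s2 s1^-1 s2 s1^-1 s3 s4^-1 on 5 strands, 10 crossings.
Writhe w = (#positive) - (#negative) = 3 - 7 = -4.
Computing the Kauffman bracket via state sum. There are 2^10 = 1024 states.
Each crossing splits two ways (0=vertical, 1=horizontal). The state's weight is A^(#A-smoothings - #B-smoothings) * d^(loops - 1).
Tabulate the states by total A-exponent and number of loops L (A-exp: L × count):
  A^10: L=8 ×1
  A^8: L=7 ×10
  A^6: L=6 ×45
  A^4: L=5 ×118, L=7 ×2
  A^2: L=4 ×195, L=6 ×15
  A^0: L=3 ×203, L=5 ×49
  A^-2: L=2 ×123, L=4 ×85, L=6 ×2
  A^-4: L=1 ×33, L=3 ×78, L=5 ×9
  A^-6: L=2 ×29, L=4 ×16
  A^-8: L=3 ×9, L=5 ×1
  A^-10: L=4 ×1
Each group contributes A^e * Σ count * d^(L-1):
Powers of d = -A^2 - A^-2: d^2 = A^4 + 2 + A^-4; d^3 = -A^6 - 3*A^2 - 3*A^-2 - A^-6; d^4 = A^8 + 4*A^4 + 6 + 4*A^-4 + A^-8; d^5 = -A^10 - 5*A^6 - 10*A^2 - 10*A^-2 - 5*A^-6 - A^-10; d^6 = A^12 + 6*A^8 + 15*A^4 + 20 + 15*A^-4 + 6*A^-8 + A^-12; d^7 = -A^14 - 7*A^10 - 21*A^6 - 35*A^2 - 35*A^-2 - 21*A^-6 - 7*A^-10 - A^-14.
  A^10 * (d^7) = -A^24 - 7*A^20 - 21*A^16 - 35*A^12 - 35*A^8 - 21*A^4 - 7 - A^-4
  A^8 * (10*d^6) = 10*A^20 + 60*A^16 + 150*A^12 + 200*A^8 + 150*A^4 + 60 + 10*A^-4
  A^6 * (45*d^5) = -45*A^16 - 225*A^12 - 450*A^8 - 450*A^4 - 225 - 45*A^-4
  A^4 * (118*d^4 + 2*d^6) = 2*A^16 + 130*A^12 + 502*A^8 + 748*A^4 + 502 + 130*A^-4 + 2*A^-8
  A^2 * (195*d^3 + 15*d^5) = -15*A^12 - 270*A^8 - 735*A^4 - 735 - 270*A^-4 - 15*A^-8
  A^0 * (203*d^2 + 49*d^4) = 49*A^8 + 399*A^4 + 700 + 399*A^-4 + 49*A^-8
  A^-2 * (123*d + 85*d^3 + 2*d^5) = -2*A^8 - 95*A^4 - 398 - 398*A^-4 - 95*A^-8 - 2*A^-12
  A^-4 * (33 + 78*d^2 + 9*d^4) = 9*A^4 + 114 + 243*A^-4 + 114*A^-8 + 9*A^-12
  A^-6 * (29*d + 16*d^3) = -16 - 77*A^-4 - 77*A^-8 - 16*A^-12
  A^-8 * (9*d^2 + d^4) = 1 + 13*A^-4 + 24*A^-8 + 13*A^-12 + A^-16
  A^-10 * (d^3) = -A^-4 - 3*A^-8 - 3*A^-12 - A^-16
Summing the groups: <K> = -A^24 + 3*A^20 - 4*A^16 + 5*A^12 - 6*A^8 + 5*A^4 - 4 + 3*A^-4 - A^-8 + A^-12
Normalise by the writhe: (-A^3)^(-w) = (-A^3)^(4) = A^12, so f(A) = A^12 * <K> = -A^36 + 3*A^32 - 4*A^28 + 5*A^24 - 6*A^20 + 5*A^16 - 4*A^12 + 3*A^8 - A^4 + 1.
Substitute A = t^(-1/4), i.e. A^e → t^(-e/4): V(t) = 1 - t^-1 + 3*t^-2 - 4*t^-3 + 5*t^-4 - 6*t^-5 + 5*t^-6 - 4*t^-7 + 3*t^-8 - t^-9

Answer: 1 - t^-1 + 3*t^-2 - 4*t^-3 + 5*t^-4 - 6*t^-5 + 5*t^-6 - 4*t^-7 + 3*t^-8 - t^-9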